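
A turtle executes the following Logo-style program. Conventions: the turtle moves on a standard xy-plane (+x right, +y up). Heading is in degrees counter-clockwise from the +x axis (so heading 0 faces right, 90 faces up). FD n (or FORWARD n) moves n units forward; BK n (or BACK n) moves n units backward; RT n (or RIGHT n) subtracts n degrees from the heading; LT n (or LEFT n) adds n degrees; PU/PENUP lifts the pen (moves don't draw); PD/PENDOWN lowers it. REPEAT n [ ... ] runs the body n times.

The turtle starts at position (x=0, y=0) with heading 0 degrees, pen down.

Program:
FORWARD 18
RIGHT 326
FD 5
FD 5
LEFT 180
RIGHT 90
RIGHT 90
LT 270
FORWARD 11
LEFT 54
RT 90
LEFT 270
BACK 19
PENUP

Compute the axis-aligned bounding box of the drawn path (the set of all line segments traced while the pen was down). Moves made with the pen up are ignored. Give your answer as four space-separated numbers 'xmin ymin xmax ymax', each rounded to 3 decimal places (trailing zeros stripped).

Answer: 0 -4.191 51.43 5.592

Derivation:
Executing turtle program step by step:
Start: pos=(0,0), heading=0, pen down
FD 18: (0,0) -> (18,0) [heading=0, draw]
RT 326: heading 0 -> 34
FD 5: (18,0) -> (22.145,2.796) [heading=34, draw]
FD 5: (22.145,2.796) -> (26.29,5.592) [heading=34, draw]
LT 180: heading 34 -> 214
RT 90: heading 214 -> 124
RT 90: heading 124 -> 34
LT 270: heading 34 -> 304
FD 11: (26.29,5.592) -> (32.441,-3.527) [heading=304, draw]
LT 54: heading 304 -> 358
RT 90: heading 358 -> 268
LT 270: heading 268 -> 178
BK 19: (32.441,-3.527) -> (51.43,-4.191) [heading=178, draw]
PU: pen up
Final: pos=(51.43,-4.191), heading=178, 5 segment(s) drawn

Segment endpoints: x in {0, 18, 22.145, 26.29, 32.441, 51.43}, y in {-4.191, -3.527, 0, 2.796, 5.592}
xmin=0, ymin=-4.191, xmax=51.43, ymax=5.592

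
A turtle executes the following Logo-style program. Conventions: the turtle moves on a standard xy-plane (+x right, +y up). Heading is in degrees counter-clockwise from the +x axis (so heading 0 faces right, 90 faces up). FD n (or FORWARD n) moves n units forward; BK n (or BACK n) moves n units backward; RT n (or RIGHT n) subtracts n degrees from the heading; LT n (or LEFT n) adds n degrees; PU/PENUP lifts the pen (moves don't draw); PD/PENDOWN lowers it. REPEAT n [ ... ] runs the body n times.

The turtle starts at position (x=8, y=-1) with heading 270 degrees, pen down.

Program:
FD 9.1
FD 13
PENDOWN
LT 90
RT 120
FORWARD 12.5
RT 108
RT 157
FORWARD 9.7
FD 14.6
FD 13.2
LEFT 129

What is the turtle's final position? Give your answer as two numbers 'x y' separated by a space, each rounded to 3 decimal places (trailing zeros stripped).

Answer: 35.737 -49.774

Derivation:
Executing turtle program step by step:
Start: pos=(8,-1), heading=270, pen down
FD 9.1: (8,-1) -> (8,-10.1) [heading=270, draw]
FD 13: (8,-10.1) -> (8,-23.1) [heading=270, draw]
PD: pen down
LT 90: heading 270 -> 0
RT 120: heading 0 -> 240
FD 12.5: (8,-23.1) -> (1.75,-33.925) [heading=240, draw]
RT 108: heading 240 -> 132
RT 157: heading 132 -> 335
FD 9.7: (1.75,-33.925) -> (10.541,-38.025) [heading=335, draw]
FD 14.6: (10.541,-38.025) -> (23.773,-44.195) [heading=335, draw]
FD 13.2: (23.773,-44.195) -> (35.737,-49.774) [heading=335, draw]
LT 129: heading 335 -> 104
Final: pos=(35.737,-49.774), heading=104, 6 segment(s) drawn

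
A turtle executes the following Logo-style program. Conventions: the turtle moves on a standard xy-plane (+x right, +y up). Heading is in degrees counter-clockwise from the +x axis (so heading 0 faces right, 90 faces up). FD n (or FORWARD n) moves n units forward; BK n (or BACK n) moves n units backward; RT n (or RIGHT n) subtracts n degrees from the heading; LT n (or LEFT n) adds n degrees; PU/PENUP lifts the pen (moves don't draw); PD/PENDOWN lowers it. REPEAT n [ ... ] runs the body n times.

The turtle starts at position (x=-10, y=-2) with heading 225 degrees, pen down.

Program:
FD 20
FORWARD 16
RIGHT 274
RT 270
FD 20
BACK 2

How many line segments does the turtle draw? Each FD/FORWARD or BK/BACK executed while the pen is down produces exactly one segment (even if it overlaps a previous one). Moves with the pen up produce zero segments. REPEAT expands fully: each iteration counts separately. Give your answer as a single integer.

Answer: 4

Derivation:
Executing turtle program step by step:
Start: pos=(-10,-2), heading=225, pen down
FD 20: (-10,-2) -> (-24.142,-16.142) [heading=225, draw]
FD 16: (-24.142,-16.142) -> (-35.456,-27.456) [heading=225, draw]
RT 274: heading 225 -> 311
RT 270: heading 311 -> 41
FD 20: (-35.456,-27.456) -> (-20.362,-14.335) [heading=41, draw]
BK 2: (-20.362,-14.335) -> (-21.871,-15.647) [heading=41, draw]
Final: pos=(-21.871,-15.647), heading=41, 4 segment(s) drawn
Segments drawn: 4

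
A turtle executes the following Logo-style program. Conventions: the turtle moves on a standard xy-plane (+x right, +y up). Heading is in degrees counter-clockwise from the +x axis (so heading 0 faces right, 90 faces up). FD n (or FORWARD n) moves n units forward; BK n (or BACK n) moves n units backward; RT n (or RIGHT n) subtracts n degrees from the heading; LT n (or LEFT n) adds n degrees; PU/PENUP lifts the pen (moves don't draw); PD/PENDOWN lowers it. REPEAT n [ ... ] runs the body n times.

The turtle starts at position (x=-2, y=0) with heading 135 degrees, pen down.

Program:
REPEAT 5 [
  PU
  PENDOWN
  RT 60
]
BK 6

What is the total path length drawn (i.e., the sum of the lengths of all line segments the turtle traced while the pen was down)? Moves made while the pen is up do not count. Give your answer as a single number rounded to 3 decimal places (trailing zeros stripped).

Executing turtle program step by step:
Start: pos=(-2,0), heading=135, pen down
REPEAT 5 [
  -- iteration 1/5 --
  PU: pen up
  PD: pen down
  RT 60: heading 135 -> 75
  -- iteration 2/5 --
  PU: pen up
  PD: pen down
  RT 60: heading 75 -> 15
  -- iteration 3/5 --
  PU: pen up
  PD: pen down
  RT 60: heading 15 -> 315
  -- iteration 4/5 --
  PU: pen up
  PD: pen down
  RT 60: heading 315 -> 255
  -- iteration 5/5 --
  PU: pen up
  PD: pen down
  RT 60: heading 255 -> 195
]
BK 6: (-2,0) -> (3.796,1.553) [heading=195, draw]
Final: pos=(3.796,1.553), heading=195, 1 segment(s) drawn

Segment lengths:
  seg 1: (-2,0) -> (3.796,1.553), length = 6
Total = 6

Answer: 6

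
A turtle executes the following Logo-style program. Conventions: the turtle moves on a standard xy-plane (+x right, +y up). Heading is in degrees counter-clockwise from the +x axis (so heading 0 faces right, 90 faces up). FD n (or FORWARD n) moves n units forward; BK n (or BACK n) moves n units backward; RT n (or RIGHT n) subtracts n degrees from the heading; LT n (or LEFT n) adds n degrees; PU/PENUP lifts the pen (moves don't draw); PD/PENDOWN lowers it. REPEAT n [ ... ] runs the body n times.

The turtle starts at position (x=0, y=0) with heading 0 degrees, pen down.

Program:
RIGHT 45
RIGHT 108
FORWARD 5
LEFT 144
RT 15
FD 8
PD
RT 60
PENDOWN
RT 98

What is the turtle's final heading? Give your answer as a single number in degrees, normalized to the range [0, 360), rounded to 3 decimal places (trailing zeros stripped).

Executing turtle program step by step:
Start: pos=(0,0), heading=0, pen down
RT 45: heading 0 -> 315
RT 108: heading 315 -> 207
FD 5: (0,0) -> (-4.455,-2.27) [heading=207, draw]
LT 144: heading 207 -> 351
RT 15: heading 351 -> 336
FD 8: (-4.455,-2.27) -> (2.853,-5.524) [heading=336, draw]
PD: pen down
RT 60: heading 336 -> 276
PD: pen down
RT 98: heading 276 -> 178
Final: pos=(2.853,-5.524), heading=178, 2 segment(s) drawn

Answer: 178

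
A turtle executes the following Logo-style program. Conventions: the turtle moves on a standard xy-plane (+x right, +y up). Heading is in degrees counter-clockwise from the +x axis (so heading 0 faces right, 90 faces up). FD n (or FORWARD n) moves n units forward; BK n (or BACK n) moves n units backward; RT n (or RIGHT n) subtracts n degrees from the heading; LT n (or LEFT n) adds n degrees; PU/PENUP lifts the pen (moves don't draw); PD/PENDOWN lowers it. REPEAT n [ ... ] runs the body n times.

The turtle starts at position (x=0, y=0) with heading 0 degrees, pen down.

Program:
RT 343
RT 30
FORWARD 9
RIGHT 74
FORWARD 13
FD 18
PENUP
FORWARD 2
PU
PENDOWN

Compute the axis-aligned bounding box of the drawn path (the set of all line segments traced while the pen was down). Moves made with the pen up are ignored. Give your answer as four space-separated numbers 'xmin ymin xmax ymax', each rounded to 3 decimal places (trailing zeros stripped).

Executing turtle program step by step:
Start: pos=(0,0), heading=0, pen down
RT 343: heading 0 -> 17
RT 30: heading 17 -> 347
FD 9: (0,0) -> (8.769,-2.025) [heading=347, draw]
RT 74: heading 347 -> 273
FD 13: (8.769,-2.025) -> (9.45,-15.007) [heading=273, draw]
FD 18: (9.45,-15.007) -> (10.392,-32.982) [heading=273, draw]
PU: pen up
FD 2: (10.392,-32.982) -> (10.496,-34.979) [heading=273, move]
PU: pen up
PD: pen down
Final: pos=(10.496,-34.979), heading=273, 3 segment(s) drawn

Segment endpoints: x in {0, 8.769, 9.45, 10.392}, y in {-32.982, -15.007, -2.025, 0}
xmin=0, ymin=-32.982, xmax=10.392, ymax=0

Answer: 0 -32.982 10.392 0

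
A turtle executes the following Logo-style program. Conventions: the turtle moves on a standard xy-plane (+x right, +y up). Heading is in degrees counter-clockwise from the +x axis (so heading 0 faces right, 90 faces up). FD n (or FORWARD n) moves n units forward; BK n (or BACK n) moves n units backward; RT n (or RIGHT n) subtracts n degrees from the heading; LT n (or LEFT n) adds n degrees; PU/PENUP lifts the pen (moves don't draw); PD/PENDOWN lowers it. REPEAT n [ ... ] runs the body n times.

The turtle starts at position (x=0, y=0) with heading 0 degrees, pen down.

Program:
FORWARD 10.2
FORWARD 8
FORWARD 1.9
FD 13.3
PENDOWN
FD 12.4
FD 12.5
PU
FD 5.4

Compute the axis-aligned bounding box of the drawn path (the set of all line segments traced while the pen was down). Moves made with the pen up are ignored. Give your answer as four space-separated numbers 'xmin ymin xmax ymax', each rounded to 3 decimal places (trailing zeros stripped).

Answer: 0 0 58.3 0

Derivation:
Executing turtle program step by step:
Start: pos=(0,0), heading=0, pen down
FD 10.2: (0,0) -> (10.2,0) [heading=0, draw]
FD 8: (10.2,0) -> (18.2,0) [heading=0, draw]
FD 1.9: (18.2,0) -> (20.1,0) [heading=0, draw]
FD 13.3: (20.1,0) -> (33.4,0) [heading=0, draw]
PD: pen down
FD 12.4: (33.4,0) -> (45.8,0) [heading=0, draw]
FD 12.5: (45.8,0) -> (58.3,0) [heading=0, draw]
PU: pen up
FD 5.4: (58.3,0) -> (63.7,0) [heading=0, move]
Final: pos=(63.7,0), heading=0, 6 segment(s) drawn

Segment endpoints: x in {0, 10.2, 18.2, 20.1, 33.4, 45.8, 58.3}, y in {0}
xmin=0, ymin=0, xmax=58.3, ymax=0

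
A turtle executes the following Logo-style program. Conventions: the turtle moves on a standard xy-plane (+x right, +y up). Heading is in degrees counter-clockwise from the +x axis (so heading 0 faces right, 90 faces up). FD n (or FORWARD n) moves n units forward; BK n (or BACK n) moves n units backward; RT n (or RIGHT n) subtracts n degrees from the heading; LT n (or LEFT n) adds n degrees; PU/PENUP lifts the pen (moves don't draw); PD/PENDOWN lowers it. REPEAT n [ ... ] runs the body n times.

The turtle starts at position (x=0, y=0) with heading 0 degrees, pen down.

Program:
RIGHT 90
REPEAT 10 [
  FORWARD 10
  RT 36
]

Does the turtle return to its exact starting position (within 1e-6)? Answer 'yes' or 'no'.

Answer: yes

Derivation:
Executing turtle program step by step:
Start: pos=(0,0), heading=0, pen down
RT 90: heading 0 -> 270
REPEAT 10 [
  -- iteration 1/10 --
  FD 10: (0,0) -> (0,-10) [heading=270, draw]
  RT 36: heading 270 -> 234
  -- iteration 2/10 --
  FD 10: (0,-10) -> (-5.878,-18.09) [heading=234, draw]
  RT 36: heading 234 -> 198
  -- iteration 3/10 --
  FD 10: (-5.878,-18.09) -> (-15.388,-21.18) [heading=198, draw]
  RT 36: heading 198 -> 162
  -- iteration 4/10 --
  FD 10: (-15.388,-21.18) -> (-24.899,-18.09) [heading=162, draw]
  RT 36: heading 162 -> 126
  -- iteration 5/10 --
  FD 10: (-24.899,-18.09) -> (-30.777,-10) [heading=126, draw]
  RT 36: heading 126 -> 90
  -- iteration 6/10 --
  FD 10: (-30.777,-10) -> (-30.777,0) [heading=90, draw]
  RT 36: heading 90 -> 54
  -- iteration 7/10 --
  FD 10: (-30.777,0) -> (-24.899,8.09) [heading=54, draw]
  RT 36: heading 54 -> 18
  -- iteration 8/10 --
  FD 10: (-24.899,8.09) -> (-15.388,11.18) [heading=18, draw]
  RT 36: heading 18 -> 342
  -- iteration 9/10 --
  FD 10: (-15.388,11.18) -> (-5.878,8.09) [heading=342, draw]
  RT 36: heading 342 -> 306
  -- iteration 10/10 --
  FD 10: (-5.878,8.09) -> (0,0) [heading=306, draw]
  RT 36: heading 306 -> 270
]
Final: pos=(0,0), heading=270, 10 segment(s) drawn

Start position: (0, 0)
Final position: (0, 0)
Distance = 0; < 1e-6 -> CLOSED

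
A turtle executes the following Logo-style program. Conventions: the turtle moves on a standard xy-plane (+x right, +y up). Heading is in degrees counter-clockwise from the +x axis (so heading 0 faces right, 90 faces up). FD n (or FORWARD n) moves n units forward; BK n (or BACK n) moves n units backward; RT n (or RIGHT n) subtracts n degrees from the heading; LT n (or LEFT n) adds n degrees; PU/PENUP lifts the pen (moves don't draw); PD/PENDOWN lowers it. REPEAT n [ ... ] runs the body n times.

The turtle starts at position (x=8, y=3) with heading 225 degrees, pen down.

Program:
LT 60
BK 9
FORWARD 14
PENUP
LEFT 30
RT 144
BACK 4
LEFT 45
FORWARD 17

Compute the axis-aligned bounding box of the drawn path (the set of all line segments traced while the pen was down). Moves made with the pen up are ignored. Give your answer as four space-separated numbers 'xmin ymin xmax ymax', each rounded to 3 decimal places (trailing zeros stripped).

Executing turtle program step by step:
Start: pos=(8,3), heading=225, pen down
LT 60: heading 225 -> 285
BK 9: (8,3) -> (5.671,11.693) [heading=285, draw]
FD 14: (5.671,11.693) -> (9.294,-1.83) [heading=285, draw]
PU: pen up
LT 30: heading 285 -> 315
RT 144: heading 315 -> 171
BK 4: (9.294,-1.83) -> (13.245,-2.455) [heading=171, move]
LT 45: heading 171 -> 216
FD 17: (13.245,-2.455) -> (-0.508,-12.448) [heading=216, move]
Final: pos=(-0.508,-12.448), heading=216, 2 segment(s) drawn

Segment endpoints: x in {5.671, 8, 9.294}, y in {-1.83, 3, 11.693}
xmin=5.671, ymin=-1.83, xmax=9.294, ymax=11.693

Answer: 5.671 -1.83 9.294 11.693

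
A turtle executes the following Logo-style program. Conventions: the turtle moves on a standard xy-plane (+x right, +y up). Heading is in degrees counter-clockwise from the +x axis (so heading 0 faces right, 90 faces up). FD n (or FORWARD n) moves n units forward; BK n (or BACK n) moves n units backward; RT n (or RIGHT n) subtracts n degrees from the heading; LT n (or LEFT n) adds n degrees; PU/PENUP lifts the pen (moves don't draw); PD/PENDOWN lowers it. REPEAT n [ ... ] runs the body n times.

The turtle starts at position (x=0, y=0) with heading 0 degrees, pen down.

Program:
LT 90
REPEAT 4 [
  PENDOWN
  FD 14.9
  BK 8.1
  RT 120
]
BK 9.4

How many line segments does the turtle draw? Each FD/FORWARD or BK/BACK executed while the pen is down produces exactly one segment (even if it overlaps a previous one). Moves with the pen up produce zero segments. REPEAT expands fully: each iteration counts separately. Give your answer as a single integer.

Executing turtle program step by step:
Start: pos=(0,0), heading=0, pen down
LT 90: heading 0 -> 90
REPEAT 4 [
  -- iteration 1/4 --
  PD: pen down
  FD 14.9: (0,0) -> (0,14.9) [heading=90, draw]
  BK 8.1: (0,14.9) -> (0,6.8) [heading=90, draw]
  RT 120: heading 90 -> 330
  -- iteration 2/4 --
  PD: pen down
  FD 14.9: (0,6.8) -> (12.904,-0.65) [heading=330, draw]
  BK 8.1: (12.904,-0.65) -> (5.889,3.4) [heading=330, draw]
  RT 120: heading 330 -> 210
  -- iteration 3/4 --
  PD: pen down
  FD 14.9: (5.889,3.4) -> (-7.015,-4.05) [heading=210, draw]
  BK 8.1: (-7.015,-4.05) -> (0,0) [heading=210, draw]
  RT 120: heading 210 -> 90
  -- iteration 4/4 --
  PD: pen down
  FD 14.9: (0,0) -> (0,14.9) [heading=90, draw]
  BK 8.1: (0,14.9) -> (0,6.8) [heading=90, draw]
  RT 120: heading 90 -> 330
]
BK 9.4: (0,6.8) -> (-8.141,11.5) [heading=330, draw]
Final: pos=(-8.141,11.5), heading=330, 9 segment(s) drawn
Segments drawn: 9

Answer: 9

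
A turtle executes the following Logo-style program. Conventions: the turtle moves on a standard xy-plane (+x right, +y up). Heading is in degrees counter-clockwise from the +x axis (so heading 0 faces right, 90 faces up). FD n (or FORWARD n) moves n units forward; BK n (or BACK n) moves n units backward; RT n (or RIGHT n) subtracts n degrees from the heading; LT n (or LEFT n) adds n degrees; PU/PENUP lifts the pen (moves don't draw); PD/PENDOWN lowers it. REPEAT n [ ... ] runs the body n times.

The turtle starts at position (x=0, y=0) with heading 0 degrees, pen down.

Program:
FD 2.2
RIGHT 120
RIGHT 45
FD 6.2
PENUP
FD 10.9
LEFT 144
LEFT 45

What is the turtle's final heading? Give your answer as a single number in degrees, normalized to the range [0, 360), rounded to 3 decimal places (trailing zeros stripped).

Answer: 24

Derivation:
Executing turtle program step by step:
Start: pos=(0,0), heading=0, pen down
FD 2.2: (0,0) -> (2.2,0) [heading=0, draw]
RT 120: heading 0 -> 240
RT 45: heading 240 -> 195
FD 6.2: (2.2,0) -> (-3.789,-1.605) [heading=195, draw]
PU: pen up
FD 10.9: (-3.789,-1.605) -> (-14.317,-4.426) [heading=195, move]
LT 144: heading 195 -> 339
LT 45: heading 339 -> 24
Final: pos=(-14.317,-4.426), heading=24, 2 segment(s) drawn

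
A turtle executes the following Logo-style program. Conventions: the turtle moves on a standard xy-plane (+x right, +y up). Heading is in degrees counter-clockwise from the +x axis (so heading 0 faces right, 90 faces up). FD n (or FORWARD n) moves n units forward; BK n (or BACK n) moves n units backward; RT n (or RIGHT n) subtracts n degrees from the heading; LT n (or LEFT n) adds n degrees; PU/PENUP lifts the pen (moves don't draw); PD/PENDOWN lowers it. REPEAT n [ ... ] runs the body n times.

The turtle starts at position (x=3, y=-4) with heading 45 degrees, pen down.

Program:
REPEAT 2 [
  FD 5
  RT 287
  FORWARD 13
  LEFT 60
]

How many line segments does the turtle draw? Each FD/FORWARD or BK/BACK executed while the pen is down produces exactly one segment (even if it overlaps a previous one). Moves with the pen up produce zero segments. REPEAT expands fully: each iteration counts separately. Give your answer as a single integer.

Answer: 4

Derivation:
Executing turtle program step by step:
Start: pos=(3,-4), heading=45, pen down
REPEAT 2 [
  -- iteration 1/2 --
  FD 5: (3,-4) -> (6.536,-0.464) [heading=45, draw]
  RT 287: heading 45 -> 118
  FD 13: (6.536,-0.464) -> (0.432,11.014) [heading=118, draw]
  LT 60: heading 118 -> 178
  -- iteration 2/2 --
  FD 5: (0.432,11.014) -> (-4.565,11.188) [heading=178, draw]
  RT 287: heading 178 -> 251
  FD 13: (-4.565,11.188) -> (-8.797,-1.103) [heading=251, draw]
  LT 60: heading 251 -> 311
]
Final: pos=(-8.797,-1.103), heading=311, 4 segment(s) drawn
Segments drawn: 4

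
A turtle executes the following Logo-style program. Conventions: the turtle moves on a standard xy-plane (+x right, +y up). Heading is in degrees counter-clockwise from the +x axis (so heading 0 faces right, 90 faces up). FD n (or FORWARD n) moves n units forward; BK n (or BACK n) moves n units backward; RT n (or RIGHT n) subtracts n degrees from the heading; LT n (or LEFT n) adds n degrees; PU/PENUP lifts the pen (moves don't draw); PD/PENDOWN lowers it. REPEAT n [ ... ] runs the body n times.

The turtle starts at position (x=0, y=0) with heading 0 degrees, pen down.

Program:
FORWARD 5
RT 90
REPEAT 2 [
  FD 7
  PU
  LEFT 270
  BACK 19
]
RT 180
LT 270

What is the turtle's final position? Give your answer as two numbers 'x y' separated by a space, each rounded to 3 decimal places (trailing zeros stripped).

Executing turtle program step by step:
Start: pos=(0,0), heading=0, pen down
FD 5: (0,0) -> (5,0) [heading=0, draw]
RT 90: heading 0 -> 270
REPEAT 2 [
  -- iteration 1/2 --
  FD 7: (5,0) -> (5,-7) [heading=270, draw]
  PU: pen up
  LT 270: heading 270 -> 180
  BK 19: (5,-7) -> (24,-7) [heading=180, move]
  -- iteration 2/2 --
  FD 7: (24,-7) -> (17,-7) [heading=180, move]
  PU: pen up
  LT 270: heading 180 -> 90
  BK 19: (17,-7) -> (17,-26) [heading=90, move]
]
RT 180: heading 90 -> 270
LT 270: heading 270 -> 180
Final: pos=(17,-26), heading=180, 2 segment(s) drawn

Answer: 17 -26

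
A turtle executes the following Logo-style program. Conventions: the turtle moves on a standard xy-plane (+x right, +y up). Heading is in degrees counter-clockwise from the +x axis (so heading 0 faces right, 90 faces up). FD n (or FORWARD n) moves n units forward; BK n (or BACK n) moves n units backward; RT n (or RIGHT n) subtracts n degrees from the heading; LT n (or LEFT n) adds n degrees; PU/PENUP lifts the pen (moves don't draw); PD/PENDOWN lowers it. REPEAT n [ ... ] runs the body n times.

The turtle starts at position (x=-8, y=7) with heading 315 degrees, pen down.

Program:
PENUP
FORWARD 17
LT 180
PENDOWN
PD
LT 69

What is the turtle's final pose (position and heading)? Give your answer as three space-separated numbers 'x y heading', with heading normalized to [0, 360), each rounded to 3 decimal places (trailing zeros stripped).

Executing turtle program step by step:
Start: pos=(-8,7), heading=315, pen down
PU: pen up
FD 17: (-8,7) -> (4.021,-5.021) [heading=315, move]
LT 180: heading 315 -> 135
PD: pen down
PD: pen down
LT 69: heading 135 -> 204
Final: pos=(4.021,-5.021), heading=204, 0 segment(s) drawn

Answer: 4.021 -5.021 204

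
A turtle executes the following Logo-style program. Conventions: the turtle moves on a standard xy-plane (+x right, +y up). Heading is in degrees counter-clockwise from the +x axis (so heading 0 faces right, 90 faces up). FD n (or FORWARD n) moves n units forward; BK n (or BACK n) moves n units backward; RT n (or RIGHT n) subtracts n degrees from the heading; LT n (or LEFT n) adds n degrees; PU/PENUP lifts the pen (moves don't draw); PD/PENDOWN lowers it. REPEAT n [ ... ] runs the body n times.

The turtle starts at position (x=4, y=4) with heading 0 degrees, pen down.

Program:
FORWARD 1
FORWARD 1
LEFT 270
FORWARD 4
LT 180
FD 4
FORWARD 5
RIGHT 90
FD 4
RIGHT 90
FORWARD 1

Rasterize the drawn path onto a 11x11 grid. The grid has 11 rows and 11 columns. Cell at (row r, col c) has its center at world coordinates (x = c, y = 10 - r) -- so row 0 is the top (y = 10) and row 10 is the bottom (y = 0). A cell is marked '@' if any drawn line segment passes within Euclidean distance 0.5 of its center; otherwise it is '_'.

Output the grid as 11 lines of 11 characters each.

Answer: ___________
______@@@@@
______@___@
______@____
______@____
______@____
____@@@____
______@____
______@____
______@____
______@____

Derivation:
Segment 0: (4,4) -> (5,4)
Segment 1: (5,4) -> (6,4)
Segment 2: (6,4) -> (6,0)
Segment 3: (6,0) -> (6,4)
Segment 4: (6,4) -> (6,9)
Segment 5: (6,9) -> (10,9)
Segment 6: (10,9) -> (10,8)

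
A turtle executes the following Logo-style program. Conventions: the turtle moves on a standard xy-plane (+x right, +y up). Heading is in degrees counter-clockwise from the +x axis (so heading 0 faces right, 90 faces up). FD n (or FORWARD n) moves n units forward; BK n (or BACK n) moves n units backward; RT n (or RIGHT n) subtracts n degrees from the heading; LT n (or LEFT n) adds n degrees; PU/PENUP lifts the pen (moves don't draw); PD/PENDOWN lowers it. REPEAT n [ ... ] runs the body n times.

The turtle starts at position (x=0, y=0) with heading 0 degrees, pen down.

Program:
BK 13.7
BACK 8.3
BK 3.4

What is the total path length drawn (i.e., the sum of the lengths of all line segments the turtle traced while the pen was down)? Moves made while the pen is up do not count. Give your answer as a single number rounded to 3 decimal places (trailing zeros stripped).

Answer: 25.4

Derivation:
Executing turtle program step by step:
Start: pos=(0,0), heading=0, pen down
BK 13.7: (0,0) -> (-13.7,0) [heading=0, draw]
BK 8.3: (-13.7,0) -> (-22,0) [heading=0, draw]
BK 3.4: (-22,0) -> (-25.4,0) [heading=0, draw]
Final: pos=(-25.4,0), heading=0, 3 segment(s) drawn

Segment lengths:
  seg 1: (0,0) -> (-13.7,0), length = 13.7
  seg 2: (-13.7,0) -> (-22,0), length = 8.3
  seg 3: (-22,0) -> (-25.4,0), length = 3.4
Total = 25.4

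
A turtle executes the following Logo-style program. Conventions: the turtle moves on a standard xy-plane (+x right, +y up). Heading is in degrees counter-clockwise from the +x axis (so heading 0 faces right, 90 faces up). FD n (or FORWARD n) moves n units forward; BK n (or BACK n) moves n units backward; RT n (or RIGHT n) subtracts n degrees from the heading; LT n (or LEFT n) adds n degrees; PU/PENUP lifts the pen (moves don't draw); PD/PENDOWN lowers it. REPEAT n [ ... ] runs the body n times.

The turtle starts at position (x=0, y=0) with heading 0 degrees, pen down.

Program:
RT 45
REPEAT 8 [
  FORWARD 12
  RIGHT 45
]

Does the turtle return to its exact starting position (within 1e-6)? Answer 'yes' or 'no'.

Executing turtle program step by step:
Start: pos=(0,0), heading=0, pen down
RT 45: heading 0 -> 315
REPEAT 8 [
  -- iteration 1/8 --
  FD 12: (0,0) -> (8.485,-8.485) [heading=315, draw]
  RT 45: heading 315 -> 270
  -- iteration 2/8 --
  FD 12: (8.485,-8.485) -> (8.485,-20.485) [heading=270, draw]
  RT 45: heading 270 -> 225
  -- iteration 3/8 --
  FD 12: (8.485,-20.485) -> (0,-28.971) [heading=225, draw]
  RT 45: heading 225 -> 180
  -- iteration 4/8 --
  FD 12: (0,-28.971) -> (-12,-28.971) [heading=180, draw]
  RT 45: heading 180 -> 135
  -- iteration 5/8 --
  FD 12: (-12,-28.971) -> (-20.485,-20.485) [heading=135, draw]
  RT 45: heading 135 -> 90
  -- iteration 6/8 --
  FD 12: (-20.485,-20.485) -> (-20.485,-8.485) [heading=90, draw]
  RT 45: heading 90 -> 45
  -- iteration 7/8 --
  FD 12: (-20.485,-8.485) -> (-12,0) [heading=45, draw]
  RT 45: heading 45 -> 0
  -- iteration 8/8 --
  FD 12: (-12,0) -> (0,0) [heading=0, draw]
  RT 45: heading 0 -> 315
]
Final: pos=(0,0), heading=315, 8 segment(s) drawn

Start position: (0, 0)
Final position: (0, 0)
Distance = 0; < 1e-6 -> CLOSED

Answer: yes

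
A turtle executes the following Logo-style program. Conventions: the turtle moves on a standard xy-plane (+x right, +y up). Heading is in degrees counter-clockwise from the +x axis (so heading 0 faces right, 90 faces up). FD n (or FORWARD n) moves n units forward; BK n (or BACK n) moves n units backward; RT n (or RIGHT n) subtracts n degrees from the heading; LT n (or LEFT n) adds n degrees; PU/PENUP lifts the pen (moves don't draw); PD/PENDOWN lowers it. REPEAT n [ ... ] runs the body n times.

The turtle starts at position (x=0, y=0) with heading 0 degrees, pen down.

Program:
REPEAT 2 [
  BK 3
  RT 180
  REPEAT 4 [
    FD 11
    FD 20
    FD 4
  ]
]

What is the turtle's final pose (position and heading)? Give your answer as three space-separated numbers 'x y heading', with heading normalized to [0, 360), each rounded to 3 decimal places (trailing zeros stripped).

Executing turtle program step by step:
Start: pos=(0,0), heading=0, pen down
REPEAT 2 [
  -- iteration 1/2 --
  BK 3: (0,0) -> (-3,0) [heading=0, draw]
  RT 180: heading 0 -> 180
  REPEAT 4 [
    -- iteration 1/4 --
    FD 11: (-3,0) -> (-14,0) [heading=180, draw]
    FD 20: (-14,0) -> (-34,0) [heading=180, draw]
    FD 4: (-34,0) -> (-38,0) [heading=180, draw]
    -- iteration 2/4 --
    FD 11: (-38,0) -> (-49,0) [heading=180, draw]
    FD 20: (-49,0) -> (-69,0) [heading=180, draw]
    FD 4: (-69,0) -> (-73,0) [heading=180, draw]
    -- iteration 3/4 --
    FD 11: (-73,0) -> (-84,0) [heading=180, draw]
    FD 20: (-84,0) -> (-104,0) [heading=180, draw]
    FD 4: (-104,0) -> (-108,0) [heading=180, draw]
    -- iteration 4/4 --
    FD 11: (-108,0) -> (-119,0) [heading=180, draw]
    FD 20: (-119,0) -> (-139,0) [heading=180, draw]
    FD 4: (-139,0) -> (-143,0) [heading=180, draw]
  ]
  -- iteration 2/2 --
  BK 3: (-143,0) -> (-140,0) [heading=180, draw]
  RT 180: heading 180 -> 0
  REPEAT 4 [
    -- iteration 1/4 --
    FD 11: (-140,0) -> (-129,0) [heading=0, draw]
    FD 20: (-129,0) -> (-109,0) [heading=0, draw]
    FD 4: (-109,0) -> (-105,0) [heading=0, draw]
    -- iteration 2/4 --
    FD 11: (-105,0) -> (-94,0) [heading=0, draw]
    FD 20: (-94,0) -> (-74,0) [heading=0, draw]
    FD 4: (-74,0) -> (-70,0) [heading=0, draw]
    -- iteration 3/4 --
    FD 11: (-70,0) -> (-59,0) [heading=0, draw]
    FD 20: (-59,0) -> (-39,0) [heading=0, draw]
    FD 4: (-39,0) -> (-35,0) [heading=0, draw]
    -- iteration 4/4 --
    FD 11: (-35,0) -> (-24,0) [heading=0, draw]
    FD 20: (-24,0) -> (-4,0) [heading=0, draw]
    FD 4: (-4,0) -> (0,0) [heading=0, draw]
  ]
]
Final: pos=(0,0), heading=0, 26 segment(s) drawn

Answer: 0 0 0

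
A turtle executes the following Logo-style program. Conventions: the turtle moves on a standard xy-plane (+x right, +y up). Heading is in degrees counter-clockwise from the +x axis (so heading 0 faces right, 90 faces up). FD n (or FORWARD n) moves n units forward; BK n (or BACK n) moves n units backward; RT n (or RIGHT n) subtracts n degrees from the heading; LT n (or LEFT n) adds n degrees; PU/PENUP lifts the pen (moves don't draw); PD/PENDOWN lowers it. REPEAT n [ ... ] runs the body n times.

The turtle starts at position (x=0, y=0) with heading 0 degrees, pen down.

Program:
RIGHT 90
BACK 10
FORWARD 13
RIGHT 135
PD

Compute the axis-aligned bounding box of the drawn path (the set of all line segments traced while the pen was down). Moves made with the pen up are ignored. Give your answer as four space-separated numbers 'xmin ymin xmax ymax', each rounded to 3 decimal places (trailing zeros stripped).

Answer: 0 -3 0 10

Derivation:
Executing turtle program step by step:
Start: pos=(0,0), heading=0, pen down
RT 90: heading 0 -> 270
BK 10: (0,0) -> (0,10) [heading=270, draw]
FD 13: (0,10) -> (0,-3) [heading=270, draw]
RT 135: heading 270 -> 135
PD: pen down
Final: pos=(0,-3), heading=135, 2 segment(s) drawn

Segment endpoints: x in {0, 0, 0}, y in {-3, 0, 10}
xmin=0, ymin=-3, xmax=0, ymax=10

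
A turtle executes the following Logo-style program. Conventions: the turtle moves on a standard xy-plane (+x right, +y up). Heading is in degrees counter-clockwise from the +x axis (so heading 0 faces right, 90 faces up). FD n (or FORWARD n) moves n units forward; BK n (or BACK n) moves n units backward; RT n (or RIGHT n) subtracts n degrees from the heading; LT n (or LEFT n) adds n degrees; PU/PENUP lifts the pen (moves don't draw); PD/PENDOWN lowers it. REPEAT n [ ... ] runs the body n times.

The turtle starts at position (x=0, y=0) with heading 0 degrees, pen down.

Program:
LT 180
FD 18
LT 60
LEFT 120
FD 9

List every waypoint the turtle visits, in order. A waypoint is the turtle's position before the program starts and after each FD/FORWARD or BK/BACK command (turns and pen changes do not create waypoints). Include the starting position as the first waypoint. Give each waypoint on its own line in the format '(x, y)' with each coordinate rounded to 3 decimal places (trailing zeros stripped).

Executing turtle program step by step:
Start: pos=(0,0), heading=0, pen down
LT 180: heading 0 -> 180
FD 18: (0,0) -> (-18,0) [heading=180, draw]
LT 60: heading 180 -> 240
LT 120: heading 240 -> 0
FD 9: (-18,0) -> (-9,0) [heading=0, draw]
Final: pos=(-9,0), heading=0, 2 segment(s) drawn
Waypoints (3 total):
(0, 0)
(-18, 0)
(-9, 0)

Answer: (0, 0)
(-18, 0)
(-9, 0)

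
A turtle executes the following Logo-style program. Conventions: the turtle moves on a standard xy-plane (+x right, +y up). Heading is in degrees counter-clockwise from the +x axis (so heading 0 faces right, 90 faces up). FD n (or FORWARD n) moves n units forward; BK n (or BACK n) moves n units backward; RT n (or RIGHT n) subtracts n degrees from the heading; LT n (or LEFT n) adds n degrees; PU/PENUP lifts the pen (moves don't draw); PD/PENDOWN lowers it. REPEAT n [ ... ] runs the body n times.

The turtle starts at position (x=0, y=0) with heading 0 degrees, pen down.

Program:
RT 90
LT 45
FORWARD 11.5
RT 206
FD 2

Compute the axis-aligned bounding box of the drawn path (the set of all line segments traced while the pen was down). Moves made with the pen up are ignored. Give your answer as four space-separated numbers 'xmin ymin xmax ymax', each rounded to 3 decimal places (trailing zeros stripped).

Executing turtle program step by step:
Start: pos=(0,0), heading=0, pen down
RT 90: heading 0 -> 270
LT 45: heading 270 -> 315
FD 11.5: (0,0) -> (8.132,-8.132) [heading=315, draw]
RT 206: heading 315 -> 109
FD 2: (8.132,-8.132) -> (7.481,-6.241) [heading=109, draw]
Final: pos=(7.481,-6.241), heading=109, 2 segment(s) drawn

Segment endpoints: x in {0, 7.481, 8.132}, y in {-8.132, -6.241, 0}
xmin=0, ymin=-8.132, xmax=8.132, ymax=0

Answer: 0 -8.132 8.132 0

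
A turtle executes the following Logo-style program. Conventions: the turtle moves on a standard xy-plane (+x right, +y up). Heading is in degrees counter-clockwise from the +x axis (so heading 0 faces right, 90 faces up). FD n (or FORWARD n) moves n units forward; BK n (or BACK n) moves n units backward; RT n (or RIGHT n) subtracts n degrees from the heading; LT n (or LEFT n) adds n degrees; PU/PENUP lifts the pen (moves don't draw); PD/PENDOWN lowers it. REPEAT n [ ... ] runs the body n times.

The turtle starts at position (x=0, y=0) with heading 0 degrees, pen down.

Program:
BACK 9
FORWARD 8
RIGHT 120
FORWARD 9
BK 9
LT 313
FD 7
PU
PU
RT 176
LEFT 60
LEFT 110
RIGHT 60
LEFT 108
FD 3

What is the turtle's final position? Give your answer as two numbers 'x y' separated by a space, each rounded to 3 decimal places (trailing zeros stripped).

Answer: -9.541 -4.032

Derivation:
Executing turtle program step by step:
Start: pos=(0,0), heading=0, pen down
BK 9: (0,0) -> (-9,0) [heading=0, draw]
FD 8: (-9,0) -> (-1,0) [heading=0, draw]
RT 120: heading 0 -> 240
FD 9: (-1,0) -> (-5.5,-7.794) [heading=240, draw]
BK 9: (-5.5,-7.794) -> (-1,0) [heading=240, draw]
LT 313: heading 240 -> 193
FD 7: (-1,0) -> (-7.821,-1.575) [heading=193, draw]
PU: pen up
PU: pen up
RT 176: heading 193 -> 17
LT 60: heading 17 -> 77
LT 110: heading 77 -> 187
RT 60: heading 187 -> 127
LT 108: heading 127 -> 235
FD 3: (-7.821,-1.575) -> (-9.541,-4.032) [heading=235, move]
Final: pos=(-9.541,-4.032), heading=235, 5 segment(s) drawn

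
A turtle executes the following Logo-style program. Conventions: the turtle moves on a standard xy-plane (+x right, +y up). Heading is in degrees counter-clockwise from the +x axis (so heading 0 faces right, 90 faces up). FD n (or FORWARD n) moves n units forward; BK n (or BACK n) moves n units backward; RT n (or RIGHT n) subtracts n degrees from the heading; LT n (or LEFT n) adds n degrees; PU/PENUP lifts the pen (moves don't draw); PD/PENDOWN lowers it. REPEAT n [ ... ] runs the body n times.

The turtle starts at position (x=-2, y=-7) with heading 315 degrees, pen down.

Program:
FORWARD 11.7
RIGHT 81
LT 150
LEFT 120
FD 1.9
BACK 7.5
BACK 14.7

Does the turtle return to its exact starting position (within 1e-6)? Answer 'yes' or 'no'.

Executing turtle program step by step:
Start: pos=(-2,-7), heading=315, pen down
FD 11.7: (-2,-7) -> (6.273,-15.273) [heading=315, draw]
RT 81: heading 315 -> 234
LT 150: heading 234 -> 24
LT 120: heading 24 -> 144
FD 1.9: (6.273,-15.273) -> (4.736,-14.156) [heading=144, draw]
BK 7.5: (4.736,-14.156) -> (10.804,-18.565) [heading=144, draw]
BK 14.7: (10.804,-18.565) -> (22.696,-27.205) [heading=144, draw]
Final: pos=(22.696,-27.205), heading=144, 4 segment(s) drawn

Start position: (-2, -7)
Final position: (22.696, -27.205)
Distance = 31.908; >= 1e-6 -> NOT closed

Answer: no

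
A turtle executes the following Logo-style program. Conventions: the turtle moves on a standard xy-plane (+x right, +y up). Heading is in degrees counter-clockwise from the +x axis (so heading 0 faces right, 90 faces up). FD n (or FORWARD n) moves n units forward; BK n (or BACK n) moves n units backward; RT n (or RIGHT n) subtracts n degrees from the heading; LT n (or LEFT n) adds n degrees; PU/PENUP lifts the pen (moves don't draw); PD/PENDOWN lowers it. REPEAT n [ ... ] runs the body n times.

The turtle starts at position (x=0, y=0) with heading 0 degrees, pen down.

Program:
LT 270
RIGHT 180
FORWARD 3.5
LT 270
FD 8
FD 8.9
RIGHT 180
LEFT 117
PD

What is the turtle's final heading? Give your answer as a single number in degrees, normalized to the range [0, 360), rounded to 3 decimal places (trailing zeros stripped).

Executing turtle program step by step:
Start: pos=(0,0), heading=0, pen down
LT 270: heading 0 -> 270
RT 180: heading 270 -> 90
FD 3.5: (0,0) -> (0,3.5) [heading=90, draw]
LT 270: heading 90 -> 0
FD 8: (0,3.5) -> (8,3.5) [heading=0, draw]
FD 8.9: (8,3.5) -> (16.9,3.5) [heading=0, draw]
RT 180: heading 0 -> 180
LT 117: heading 180 -> 297
PD: pen down
Final: pos=(16.9,3.5), heading=297, 3 segment(s) drawn

Answer: 297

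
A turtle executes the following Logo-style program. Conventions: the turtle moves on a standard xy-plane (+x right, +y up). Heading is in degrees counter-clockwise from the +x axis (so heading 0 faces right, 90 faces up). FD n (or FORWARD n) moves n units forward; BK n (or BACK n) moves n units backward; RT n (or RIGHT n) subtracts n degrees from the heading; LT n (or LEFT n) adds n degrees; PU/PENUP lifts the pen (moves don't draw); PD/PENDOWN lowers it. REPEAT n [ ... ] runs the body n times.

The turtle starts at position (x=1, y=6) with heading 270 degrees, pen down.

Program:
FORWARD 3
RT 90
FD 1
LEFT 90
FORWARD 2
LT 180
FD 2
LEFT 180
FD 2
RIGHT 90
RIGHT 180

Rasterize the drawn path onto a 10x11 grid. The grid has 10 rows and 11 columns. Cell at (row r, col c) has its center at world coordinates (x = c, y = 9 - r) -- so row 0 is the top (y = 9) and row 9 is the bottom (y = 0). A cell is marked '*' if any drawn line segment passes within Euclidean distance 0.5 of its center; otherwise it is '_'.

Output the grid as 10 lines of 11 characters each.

Segment 0: (1,6) -> (1,3)
Segment 1: (1,3) -> (-0,3)
Segment 2: (-0,3) -> (-0,1)
Segment 3: (-0,1) -> (-0,3)
Segment 4: (-0,3) -> (-0,1)

Answer: ___________
___________
___________
_*_________
_*_________
_*_________
**_________
*__________
*__________
___________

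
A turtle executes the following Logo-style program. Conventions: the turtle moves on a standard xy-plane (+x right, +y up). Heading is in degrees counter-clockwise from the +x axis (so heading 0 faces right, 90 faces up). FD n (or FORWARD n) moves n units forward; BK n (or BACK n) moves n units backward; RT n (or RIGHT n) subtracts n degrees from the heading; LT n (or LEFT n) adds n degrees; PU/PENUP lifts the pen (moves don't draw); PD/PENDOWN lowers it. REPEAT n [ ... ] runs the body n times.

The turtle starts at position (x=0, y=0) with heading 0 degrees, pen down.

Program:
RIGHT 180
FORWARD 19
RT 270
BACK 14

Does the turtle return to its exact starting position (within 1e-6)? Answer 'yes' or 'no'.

Answer: no

Derivation:
Executing turtle program step by step:
Start: pos=(0,0), heading=0, pen down
RT 180: heading 0 -> 180
FD 19: (0,0) -> (-19,0) [heading=180, draw]
RT 270: heading 180 -> 270
BK 14: (-19,0) -> (-19,14) [heading=270, draw]
Final: pos=(-19,14), heading=270, 2 segment(s) drawn

Start position: (0, 0)
Final position: (-19, 14)
Distance = 23.601; >= 1e-6 -> NOT closed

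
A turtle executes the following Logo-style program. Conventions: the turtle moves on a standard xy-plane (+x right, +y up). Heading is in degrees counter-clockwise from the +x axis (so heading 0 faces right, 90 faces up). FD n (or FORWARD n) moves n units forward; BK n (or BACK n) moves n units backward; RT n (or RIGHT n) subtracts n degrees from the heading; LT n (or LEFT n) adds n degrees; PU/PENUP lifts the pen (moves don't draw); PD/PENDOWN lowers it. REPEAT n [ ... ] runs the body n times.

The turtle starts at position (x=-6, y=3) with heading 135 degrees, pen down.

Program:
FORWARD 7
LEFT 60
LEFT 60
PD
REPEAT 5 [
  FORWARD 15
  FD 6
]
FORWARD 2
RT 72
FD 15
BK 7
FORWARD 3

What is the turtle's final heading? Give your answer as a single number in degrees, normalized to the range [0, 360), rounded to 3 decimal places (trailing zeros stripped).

Answer: 183

Derivation:
Executing turtle program step by step:
Start: pos=(-6,3), heading=135, pen down
FD 7: (-6,3) -> (-10.95,7.95) [heading=135, draw]
LT 60: heading 135 -> 195
LT 60: heading 195 -> 255
PD: pen down
REPEAT 5 [
  -- iteration 1/5 --
  FD 15: (-10.95,7.95) -> (-14.832,-6.539) [heading=255, draw]
  FD 6: (-14.832,-6.539) -> (-16.385,-12.335) [heading=255, draw]
  -- iteration 2/5 --
  FD 15: (-16.385,-12.335) -> (-20.267,-26.824) [heading=255, draw]
  FD 6: (-20.267,-26.824) -> (-21.82,-32.619) [heading=255, draw]
  -- iteration 3/5 --
  FD 15: (-21.82,-32.619) -> (-25.702,-47.108) [heading=255, draw]
  FD 6: (-25.702,-47.108) -> (-27.255,-52.904) [heading=255, draw]
  -- iteration 4/5 --
  FD 15: (-27.255,-52.904) -> (-31.138,-67.392) [heading=255, draw]
  FD 6: (-31.138,-67.392) -> (-32.691,-73.188) [heading=255, draw]
  -- iteration 5/5 --
  FD 15: (-32.691,-73.188) -> (-36.573,-87.677) [heading=255, draw]
  FD 6: (-36.573,-87.677) -> (-38.126,-93.472) [heading=255, draw]
]
FD 2: (-38.126,-93.472) -> (-38.643,-95.404) [heading=255, draw]
RT 72: heading 255 -> 183
FD 15: (-38.643,-95.404) -> (-53.623,-96.189) [heading=183, draw]
BK 7: (-53.623,-96.189) -> (-46.632,-95.823) [heading=183, draw]
FD 3: (-46.632,-95.823) -> (-49.628,-95.98) [heading=183, draw]
Final: pos=(-49.628,-95.98), heading=183, 15 segment(s) drawn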